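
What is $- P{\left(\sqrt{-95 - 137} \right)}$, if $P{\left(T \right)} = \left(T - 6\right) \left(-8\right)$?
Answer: $-48 + 16 i \sqrt{58} \approx -48.0 + 121.85 i$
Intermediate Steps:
$P{\left(T \right)} = 48 - 8 T$ ($P{\left(T \right)} = \left(-6 + T\right) \left(-8\right) = 48 - 8 T$)
$- P{\left(\sqrt{-95 - 137} \right)} = - (48 - 8 \sqrt{-95 - 137}) = - (48 - 8 \sqrt{-232}) = - (48 - 8 \cdot 2 i \sqrt{58}) = - (48 - 16 i \sqrt{58}) = -48 + 16 i \sqrt{58}$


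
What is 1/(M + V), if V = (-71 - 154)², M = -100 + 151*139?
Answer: 1/71514 ≈ 1.3983e-5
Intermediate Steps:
M = 20889 (M = -100 + 20989 = 20889)
V = 50625 (V = (-225)² = 50625)
1/(M + V) = 1/(20889 + 50625) = 1/71514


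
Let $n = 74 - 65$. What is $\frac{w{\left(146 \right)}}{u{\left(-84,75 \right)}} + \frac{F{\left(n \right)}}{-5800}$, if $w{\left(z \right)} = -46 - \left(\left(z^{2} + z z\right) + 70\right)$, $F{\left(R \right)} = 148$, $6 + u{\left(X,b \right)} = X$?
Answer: $\frac{6198127}{13050} \approx 474.95$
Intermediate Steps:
$u{\left(X,b \right)} = -6 + X$
$n = 9$ ($n = 74 - 65 = 9$)
$w{\left(z \right)} = -116 - 2 z^{2}$ ($w{\left(z \right)} = -46 - \left(\left(z^{2} + z^{2}\right) + 70\right) = -46 - \left(2 z^{2} + 70\right) = -46 - \left(70 + 2 z^{2}\right) = -116 - 2 z^{2}$)
$\frac{w{\left(146 \right)}}{u{\left(-84,75 \right)}} + \frac{F{\left(n \right)}}{-5800} = \frac{-116 - 2 \cdot 146^{2}}{-6 - 84} + \frac{148}{-5800} = \frac{-116 - 42632}{-90} + 148 \left(- \frac{1}{5800}\right) = \left(-116 - 42632\right) \left(- \frac{1}{90}\right) - \frac{37}{1450} = \left(-42748\right) \left(- \frac{1}{90}\right) - \frac{37}{1450} = \frac{21374}{45} - \frac{37}{1450} = \frac{6198127}{13050}$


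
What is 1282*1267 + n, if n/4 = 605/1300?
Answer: 105579231/65 ≈ 1.6243e+6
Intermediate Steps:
n = 121/65 (n = 4*(605/1300) = 4*(605*(1/1300)) = 4*(121/260) = 121/65 ≈ 1.8615)
1282*1267 + n = 1282*1267 + 121/65 = 1624294 + 121/65 = 105579231/65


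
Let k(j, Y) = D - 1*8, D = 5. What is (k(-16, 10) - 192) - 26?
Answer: -221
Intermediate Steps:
k(j, Y) = -3 (k(j, Y) = 5 - 1*8 = 5 - 8 = -3)
(k(-16, 10) - 192) - 26 = (-3 - 192) - 26 = -195 - 26 = -221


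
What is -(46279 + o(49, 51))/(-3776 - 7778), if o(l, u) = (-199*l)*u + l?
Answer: -450973/11554 ≈ -39.032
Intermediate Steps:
o(l, u) = l - 199*l*u (o(l, u) = -199*l*u + l = l - 199*l*u)
-(46279 + o(49, 51))/(-3776 - 7778) = -(46279 + 49*(1 - 199*51))/(-3776 - 7778) = -(46279 + 49*(1 - 10149))/(-11554) = -(46279 + 49*(-10148))*(-1)/11554 = -(46279 - 497252)*(-1)/11554 = -(-450973)*(-1)/11554 = -1*450973/11554 = -450973/11554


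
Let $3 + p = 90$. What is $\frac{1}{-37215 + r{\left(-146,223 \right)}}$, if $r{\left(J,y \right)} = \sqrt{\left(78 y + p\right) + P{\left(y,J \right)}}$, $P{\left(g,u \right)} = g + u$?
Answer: $- \frac{37215}{1384938667} - \frac{\sqrt{17558}}{1384938667} \approx -2.6967 \cdot 10^{-5}$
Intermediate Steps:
$p = 87$ ($p = -3 + 90 = 87$)
$r{\left(J,y \right)} = \sqrt{87 + J + 79 y}$ ($r{\left(J,y \right)} = \sqrt{\left(78 y + 87\right) + \left(y + J\right)} = \sqrt{\left(87 + 78 y\right) + \left(J + y\right)} = \sqrt{87 + J + 79 y}$)
$\frac{1}{-37215 + r{\left(-146,223 \right)}} = \frac{1}{-37215 + \sqrt{87 - 146 + 79 \cdot 223}} = \frac{1}{-37215 + \sqrt{87 - 146 + 17617}} = \frac{1}{-37215 + \sqrt{17558}}$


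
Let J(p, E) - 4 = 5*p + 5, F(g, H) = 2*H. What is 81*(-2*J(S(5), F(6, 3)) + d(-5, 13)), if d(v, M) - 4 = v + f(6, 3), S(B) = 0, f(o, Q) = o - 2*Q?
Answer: -1539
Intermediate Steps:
d(v, M) = 4 + v (d(v, M) = 4 + (v + (6 - 2*3)) = 4 + (v + (6 - 6)) = 4 + (v + 0) = 4 + v)
J(p, E) = 9 + 5*p (J(p, E) = 4 + (5*p + 5) = 4 + (5 + 5*p) = 9 + 5*p)
81*(-2*J(S(5), F(6, 3)) + d(-5, 13)) = 81*(-2*(9 + 5*0) + (4 - 5)) = 81*(-2*(9 + 0) - 1) = 81*(-2*9 - 1) = 81*(-18 - 1) = 81*(-19) = -1539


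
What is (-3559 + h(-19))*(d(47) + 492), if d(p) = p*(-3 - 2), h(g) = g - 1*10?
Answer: -922116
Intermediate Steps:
h(g) = -10 + g (h(g) = g - 10 = -10 + g)
d(p) = -5*p (d(p) = p*(-5) = -5*p)
(-3559 + h(-19))*(d(47) + 492) = (-3559 + (-10 - 19))*(-5*47 + 492) = (-3559 - 29)*(-235 + 492) = -3588*257 = -922116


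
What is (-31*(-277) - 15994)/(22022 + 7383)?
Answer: -7407/29405 ≈ -0.25190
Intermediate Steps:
(-31*(-277) - 15994)/(22022 + 7383) = (8587 - 15994)/29405 = -7407*1/29405 = -7407/29405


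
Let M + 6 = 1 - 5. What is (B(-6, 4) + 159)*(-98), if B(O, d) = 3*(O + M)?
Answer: -10878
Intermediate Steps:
M = -10 (M = -6 + (1 - 5) = -6 - 4 = -10)
B(O, d) = -30 + 3*O (B(O, d) = 3*(O - 10) = 3*(-10 + O) = -30 + 3*O)
(B(-6, 4) + 159)*(-98) = ((-30 + 3*(-6)) + 159)*(-98) = ((-30 - 18) + 159)*(-98) = (-48 + 159)*(-98) = 111*(-98) = -10878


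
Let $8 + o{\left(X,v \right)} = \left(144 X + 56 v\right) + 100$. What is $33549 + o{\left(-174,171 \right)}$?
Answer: $18161$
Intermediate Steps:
$o{\left(X,v \right)} = 92 + 56 v + 144 X$ ($o{\left(X,v \right)} = -8 + \left(\left(144 X + 56 v\right) + 100\right) = -8 + \left(\left(56 v + 144 X\right) + 100\right) = -8 + \left(100 + 56 v + 144 X\right) = 92 + 56 v + 144 X$)
$33549 + o{\left(-174,171 \right)} = 33549 + \left(92 + 56 \cdot 171 + 144 \left(-174\right)\right) = 33549 + \left(92 + 9576 - 25056\right) = 33549 - 15388 = 18161$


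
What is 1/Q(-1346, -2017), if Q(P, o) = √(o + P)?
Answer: -I*√3363/3363 ≈ -0.017244*I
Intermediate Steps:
Q(P, o) = √(P + o)
1/Q(-1346, -2017) = 1/(√(-1346 - 2017)) = 1/(√(-3363)) = 1/(I*√3363) = -I*√3363/3363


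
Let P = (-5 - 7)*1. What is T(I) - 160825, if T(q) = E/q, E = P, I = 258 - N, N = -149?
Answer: -65455787/407 ≈ -1.6083e+5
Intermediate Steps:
P = -12 (P = -12*1 = -12)
I = 407 (I = 258 - 1*(-149) = 258 + 149 = 407)
E = -12
T(q) = -12/q
T(I) - 160825 = -12/407 - 160825 = -65455787/407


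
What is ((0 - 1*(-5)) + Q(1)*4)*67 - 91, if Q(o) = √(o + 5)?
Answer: 244 + 268*√6 ≈ 900.46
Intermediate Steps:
Q(o) = √(5 + o)
((0 - 1*(-5)) + Q(1)*4)*67 - 91 = ((0 - 1*(-5)) + √(5 + 1)*4)*67 - 91 = ((0 + 5) + √6*4)*67 - 91 = (5 + 4*√6)*67 - 91 = (335 + 268*√6) - 91 = 244 + 268*√6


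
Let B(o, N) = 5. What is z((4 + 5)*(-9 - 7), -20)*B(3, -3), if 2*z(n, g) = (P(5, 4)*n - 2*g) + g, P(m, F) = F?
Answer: -1390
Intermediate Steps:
z(n, g) = 2*n - g/2 (z(n, g) = ((4*n - 2*g) + g)/2 = ((-2*g + 4*n) + g)/2 = (-g + 4*n)/2 = 2*n - g/2)
z((4 + 5)*(-9 - 7), -20)*B(3, -3) = (2*((4 + 5)*(-9 - 7)) - 1/2*(-20))*5 = (2*(9*(-16)) + 10)*5 = (2*(-144) + 10)*5 = (-288 + 10)*5 = -278*5 = -1390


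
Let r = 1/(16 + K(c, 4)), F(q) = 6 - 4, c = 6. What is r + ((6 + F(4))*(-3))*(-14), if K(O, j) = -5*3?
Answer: 337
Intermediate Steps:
K(O, j) = -15
F(q) = 2
r = 1 (r = 1/(16 - 15) = 1/1 = 1)
r + ((6 + F(4))*(-3))*(-14) = 1 + ((6 + 2)*(-3))*(-14) = 1 + (8*(-3))*(-14) = 1 - 24*(-14) = 1 + 336 = 337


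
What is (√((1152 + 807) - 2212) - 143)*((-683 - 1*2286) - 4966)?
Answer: 1134705 - 7935*I*√253 ≈ 1.1347e+6 - 1.2621e+5*I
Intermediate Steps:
(√((1152 + 807) - 2212) - 143)*((-683 - 1*2286) - 4966) = (√(1959 - 2212) - 143)*((-683 - 2286) - 4966) = (√(-253) - 143)*(-2969 - 4966) = (I*√253 - 143)*(-7935) = (-143 + I*√253)*(-7935) = 1134705 - 7935*I*√253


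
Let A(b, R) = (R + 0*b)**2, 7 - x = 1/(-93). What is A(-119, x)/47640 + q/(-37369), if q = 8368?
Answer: -429006410638/1924682684355 ≈ -0.22290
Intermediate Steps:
x = 652/93 (x = 7 - 1/(-93) = 7 - 1*(-1/93) = 7 + 1/93 = 652/93 ≈ 7.0107)
A(b, R) = R**2 (A(b, R) = (R + 0)**2 = R**2)
A(-119, x)/47640 + q/(-37369) = (652/93)**2/47640 + 8368/(-37369) = (425104/8649)*(1/47640) + 8368*(-1/37369) = 53138/51504795 - 8368/37369 = -429006410638/1924682684355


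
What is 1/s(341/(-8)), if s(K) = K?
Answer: -8/341 ≈ -0.023460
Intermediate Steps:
1/s(341/(-8)) = 1/(341/(-8)) = 1/(341*(-⅛)) = 1/(-341/8) = -8/341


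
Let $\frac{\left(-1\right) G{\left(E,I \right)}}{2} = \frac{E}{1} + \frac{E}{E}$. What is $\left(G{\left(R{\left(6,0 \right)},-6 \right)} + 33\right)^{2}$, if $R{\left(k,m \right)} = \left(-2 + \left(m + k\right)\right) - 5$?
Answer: $1089$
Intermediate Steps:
$R{\left(k,m \right)} = -7 + k + m$ ($R{\left(k,m \right)} = \left(-2 + \left(k + m\right)\right) - 5 = \left(-2 + k + m\right) - 5 = -7 + k + m$)
$G{\left(E,I \right)} = -2 - 2 E$ ($G{\left(E,I \right)} = - 2 \left(\frac{E}{1} + \frac{E}{E}\right) = - 2 \left(E 1 + 1\right) = - 2 \left(E + 1\right) = - 2 \left(1 + E\right) = -2 - 2 E$)
$\left(G{\left(R{\left(6,0 \right)},-6 \right)} + 33\right)^{2} = \left(\left(-2 - 2 \left(-7 + 6 + 0\right)\right) + 33\right)^{2} = \left(\left(-2 - -2\right) + 33\right)^{2} = \left(\left(-2 + 2\right) + 33\right)^{2} = \left(0 + 33\right)^{2} = 33^{2} = 1089$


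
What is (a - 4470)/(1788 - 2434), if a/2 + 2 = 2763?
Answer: -526/323 ≈ -1.6285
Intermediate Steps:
a = 5522 (a = -4 + 2*2763 = -4 + 5526 = 5522)
(a - 4470)/(1788 - 2434) = (5522 - 4470)/(1788 - 2434) = 1052/(-646) = 1052*(-1/646) = -526/323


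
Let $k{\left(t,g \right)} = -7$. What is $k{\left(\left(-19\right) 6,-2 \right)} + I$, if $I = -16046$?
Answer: $-16053$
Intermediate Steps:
$k{\left(\left(-19\right) 6,-2 \right)} + I = -7 - 16046 = -16053$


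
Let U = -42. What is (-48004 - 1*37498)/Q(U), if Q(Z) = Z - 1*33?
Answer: 85502/75 ≈ 1140.0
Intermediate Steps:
Q(Z) = -33 + Z (Q(Z) = Z - 33 = -33 + Z)
(-48004 - 1*37498)/Q(U) = (-48004 - 1*37498)/(-33 - 42) = (-48004 - 37498)/(-75) = -85502*(-1/75) = 85502/75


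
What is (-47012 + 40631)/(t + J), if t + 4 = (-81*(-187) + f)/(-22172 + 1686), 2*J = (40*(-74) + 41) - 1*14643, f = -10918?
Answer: 130721166/179973739 ≈ 0.72633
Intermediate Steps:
J = -8781 (J = ((40*(-74) + 41) - 1*14643)/2 = ((-2960 + 41) - 14643)/2 = (-2919 - 14643)/2 = (1/2)*(-17562) = -8781)
t = -86173/20486 (t = -4 + (-81*(-187) - 10918)/(-22172 + 1686) = -4 + (15147 - 10918)/(-20486) = -4 + 4229*(-1/20486) = -4 - 4229/20486 = -86173/20486 ≈ -4.2064)
(-47012 + 40631)/(t + J) = (-47012 + 40631)/(-86173/20486 - 8781) = -6381/(-179973739/20486) = -6381*(-20486/179973739) = 130721166/179973739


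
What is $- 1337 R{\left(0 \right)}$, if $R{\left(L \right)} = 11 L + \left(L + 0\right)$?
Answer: $0$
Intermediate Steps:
$R{\left(L \right)} = 12 L$ ($R{\left(L \right)} = 11 L + L = 12 L$)
$- 1337 R{\left(0 \right)} = - 1337 \cdot 12 \cdot 0 = \left(-1337\right) 0 = 0$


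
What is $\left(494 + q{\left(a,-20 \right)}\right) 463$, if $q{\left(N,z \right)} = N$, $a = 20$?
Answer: $237982$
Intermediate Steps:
$\left(494 + q{\left(a,-20 \right)}\right) 463 = \left(494 + 20\right) 463 = 514 \cdot 463 = 237982$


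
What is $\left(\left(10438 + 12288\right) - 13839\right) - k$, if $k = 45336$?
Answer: $-36449$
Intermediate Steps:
$\left(\left(10438 + 12288\right) - 13839\right) - k = \left(\left(10438 + 12288\right) - 13839\right) - 45336 = \left(22726 - 13839\right) - 45336 = 8887 - 45336 = -36449$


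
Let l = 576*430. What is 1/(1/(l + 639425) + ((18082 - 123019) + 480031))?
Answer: 887105/332747762871 ≈ 2.6660e-6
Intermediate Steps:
l = 247680
1/(1/(l + 639425) + ((18082 - 123019) + 480031)) = 1/(1/(247680 + 639425) + ((18082 - 123019) + 480031)) = 1/(1/887105 + (-104937 + 480031)) = 1/(1/887105 + 375094) = 1/(332747762871/887105) = 887105/332747762871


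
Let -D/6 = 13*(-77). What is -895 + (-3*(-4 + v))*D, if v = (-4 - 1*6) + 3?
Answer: 197303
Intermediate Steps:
D = 6006 (D = -78*(-77) = -6*(-1001) = 6006)
v = -7 (v = (-4 - 6) + 3 = -10 + 3 = -7)
-895 + (-3*(-4 + v))*D = -895 - 3*(-4 - 7)*6006 = -895 - 3*(-11)*6006 = -895 + 33*6006 = -895 + 198198 = 197303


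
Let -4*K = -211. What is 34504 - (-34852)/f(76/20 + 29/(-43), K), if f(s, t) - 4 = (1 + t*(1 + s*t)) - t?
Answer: 64562993508/1870957 ≈ 34508.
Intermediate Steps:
K = 211/4 (K = -1/4*(-211) = 211/4 ≈ 52.750)
f(s, t) = 5 - t + t*(1 + s*t) (f(s, t) = 4 + ((1 + t*(1 + s*t)) - t) = 4 + (1 - t + t*(1 + s*t)) = 5 - t + t*(1 + s*t))
34504 - (-34852)/f(76/20 + 29/(-43), K) = 34504 - (-34852)/(5 + (76/20 + 29/(-43))*(211/4)**2) = 34504 - (-34852)/(5 + (76*(1/20) + 29*(-1/43))*(44521/16)) = 34504 - (-34852)/(5 + (19/5 - 29/43)*(44521/16)) = 34504 - (-34852)/(5 + (672/215)*(44521/16)) = 34504 - (-34852)/(5 + 1869882/215) = 34504 - (-34852)/1870957/215 = 34504 - (-34852)*215/1870957 = 34504 - 1*(-7493180/1870957) = 34504 + 7493180/1870957 = 64562993508/1870957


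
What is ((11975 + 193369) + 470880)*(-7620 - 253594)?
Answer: -176639175936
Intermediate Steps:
((11975 + 193369) + 470880)*(-7620 - 253594) = (205344 + 470880)*(-261214) = 676224*(-261214) = -176639175936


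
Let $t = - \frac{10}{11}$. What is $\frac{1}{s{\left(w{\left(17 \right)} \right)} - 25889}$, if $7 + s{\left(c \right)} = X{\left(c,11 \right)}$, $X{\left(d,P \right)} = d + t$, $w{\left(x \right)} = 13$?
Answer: $- \frac{11}{284723} \approx -3.8634 \cdot 10^{-5}$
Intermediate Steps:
$t = - \frac{10}{11}$ ($t = \left(-10\right) \frac{1}{11} = - \frac{10}{11} \approx -0.90909$)
$X{\left(d,P \right)} = - \frac{10}{11} + d$ ($X{\left(d,P \right)} = d - \frac{10}{11} = - \frac{10}{11} + d$)
$s{\left(c \right)} = - \frac{87}{11} + c$ ($s{\left(c \right)} = -7 + \left(- \frac{10}{11} + c\right) = - \frac{87}{11} + c$)
$\frac{1}{s{\left(w{\left(17 \right)} \right)} - 25889} = \frac{1}{\left(- \frac{87}{11} + 13\right) - 25889} = \frac{1}{\frac{56}{11} - 25889} = \frac{1}{- \frac{284723}{11}} = - \frac{11}{284723}$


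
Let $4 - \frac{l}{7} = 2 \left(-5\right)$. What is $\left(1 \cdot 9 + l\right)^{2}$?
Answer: $11449$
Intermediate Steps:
$l = 98$ ($l = 28 - 7 \cdot 2 \left(-5\right) = 28 - -70 = 28 + 70 = 98$)
$\left(1 \cdot 9 + l\right)^{2} = \left(1 \cdot 9 + 98\right)^{2} = \left(9 + 98\right)^{2} = 107^{2} = 11449$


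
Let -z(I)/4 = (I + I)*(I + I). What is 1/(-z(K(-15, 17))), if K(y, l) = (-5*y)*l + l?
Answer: 1/26708224 ≈ 3.7442e-8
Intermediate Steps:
K(y, l) = l - 5*l*y (K(y, l) = -5*l*y + l = l - 5*l*y)
z(I) = -16*I² (z(I) = -4*(I + I)*(I + I) = -4*2*I*2*I = -16*I²)
1/(-z(K(-15, 17))) = 1/(-(-16)*(17*(1 - 5*(-15)))²) = 1/(-(-16)*(17*(1 + 75))²) = 1/(-(-16)*(17*76)²) = 1/(-(-16)*1292²) = 1/(-(-16)*1669264) = 1/(-1*(-26708224)) = 1/26708224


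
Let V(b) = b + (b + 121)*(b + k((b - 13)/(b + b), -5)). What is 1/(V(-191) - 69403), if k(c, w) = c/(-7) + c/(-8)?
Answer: -382/21473743 ≈ -1.7789e-5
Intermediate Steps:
k(c, w) = -15*c/56 (k(c, w) = c*(-⅐) + c*(-⅛) = -c/7 - c/8 = -15*c/56)
V(b) = b + (121 + b)*(b - 15*(-13 + b)/(112*b)) (V(b) = b + (b + 121)*(b - 15*(b - 13)/(56*(b + b))) = b + (121 + b)*(b - 15*(-13 + b)/(56*(2*b))) = b + (121 + b)*(b - 15*(-13 + b)*1/(2*b)/56) = b + (121 + b)*(b - 15*(-13 + b)/(112*b)))
1/(V(-191) - 69403) = 1/((-405/28 + (-191)² + (13649/112)*(-191) + (23595/112)/(-191)) - 69403) = 1/((-405/28 + 36481 - 2606959/112 + (23595/112)*(-1/191)) - 69403) = 1/((-405/28 + 36481 - 2606959/112 - 23595/21392) - 69403) = 1/(5038203/382 - 69403) = 1/(-21473743/382) = -382/21473743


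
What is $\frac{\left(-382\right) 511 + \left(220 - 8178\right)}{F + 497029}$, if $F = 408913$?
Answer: $- \frac{101580}{452971} \approx -0.22425$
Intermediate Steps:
$\frac{\left(-382\right) 511 + \left(220 - 8178\right)}{F + 497029} = \frac{\left(-382\right) 511 + \left(220 - 8178\right)}{408913 + 497029} = \frac{-195202 + \left(220 - 8178\right)}{905942} = \left(-195202 - 7958\right) \frac{1}{905942} = \left(-203160\right) \frac{1}{905942} = - \frac{101580}{452971}$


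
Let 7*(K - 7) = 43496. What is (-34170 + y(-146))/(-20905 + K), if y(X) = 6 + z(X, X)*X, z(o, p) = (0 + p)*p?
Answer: 2202410/10279 ≈ 214.26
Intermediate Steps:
z(o, p) = p² (z(o, p) = p*p = p²)
K = 43545/7 (K = 7 + (⅐)*43496 = 7 + 43496/7 = 43545/7 ≈ 6220.7)
y(X) = 6 + X³ (y(X) = 6 + X²*X = 6 + X³)
(-34170 + y(-146))/(-20905 + K) = (-34170 + (6 + (-146)³))/(-20905 + 43545/7) = (-34170 + (6 - 3112136))/(-102790/7) = (-34170 - 3112130)*(-7/102790) = -3146300*(-7/102790) = 2202410/10279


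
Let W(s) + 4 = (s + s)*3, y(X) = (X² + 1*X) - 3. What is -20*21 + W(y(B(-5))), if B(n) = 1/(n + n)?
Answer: -22127/50 ≈ -442.54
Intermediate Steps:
B(n) = 1/(2*n)
y(X) = -3 + X + X² (y(X) = (X² + X) - 3 = (X + X²) - 3 = -3 + X + X²)
W(s) = -4 + 6*s (W(s) = -4 + (s + s)*3 = -4 + (2*s)*3 = -4 + 6*s)
-20*21 + W(y(B(-5))) = -20*21 + (-4 + 6*(-3 + (½)/(-5) + ((½)/(-5))²)) = -420 + (-4 + 6*(-3 + (½)*(-⅕) + ((½)*(-⅕))²)) = -420 + (-4 + 6*(-3 - ⅒ + (-⅒)²)) = -420 + (-4 + 6*(-3 - ⅒ + 1/100)) = -420 + (-4 + 6*(-309/100)) = -420 + (-4 - 927/50) = -420 - 1127/50 = -22127/50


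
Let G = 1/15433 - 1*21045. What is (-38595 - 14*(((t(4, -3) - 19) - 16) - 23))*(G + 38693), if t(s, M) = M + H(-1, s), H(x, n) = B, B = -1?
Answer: -10275385517295/15433 ≈ -6.6581e+8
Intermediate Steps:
H(x, n) = -1
t(s, M) = -1 + M (t(s, M) = M - 1 = -1 + M)
G = -324787484/15433 (G = 1/15433 - 21045 = -324787484/15433 ≈ -21045.)
(-38595 - 14*(((t(4, -3) - 19) - 16) - 23))*(G + 38693) = (-38595 - 14*((((-1 - 3) - 19) - 16) - 23))*(-324787484/15433 + 38693) = (-38595 - 14*(((-4 - 19) - 16) - 23))*(272361585/15433) = (-38595 - 14*((-23 - 16) - 23))*(272361585/15433) = (-38595 - 14*(-39 - 23))*(272361585/15433) = (-38595 - 14*(-62))*(272361585/15433) = (-38595 + 868)*(272361585/15433) = -37727*272361585/15433 = -10275385517295/15433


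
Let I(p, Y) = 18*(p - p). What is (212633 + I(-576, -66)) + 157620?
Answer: 370253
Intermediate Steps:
I(p, Y) = 0 (I(p, Y) = 18*0 = 0)
(212633 + I(-576, -66)) + 157620 = (212633 + 0) + 157620 = 212633 + 157620 = 370253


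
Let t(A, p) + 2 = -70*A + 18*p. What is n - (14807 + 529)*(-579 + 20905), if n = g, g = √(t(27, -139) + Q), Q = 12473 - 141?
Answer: -311719536 + 63*√2 ≈ -3.1172e+8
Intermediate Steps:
t(A, p) = -2 - 70*A + 18*p (t(A, p) = -2 + (-70*A + 18*p) = -2 - 70*A + 18*p)
Q = 12332
g = 63*√2 (g = √((-2 - 70*27 + 18*(-139)) + 12332) = √((-2 - 1890 - 2502) + 12332) = √(-4394 + 12332) = √7938 = 63*√2 ≈ 89.095)
n = 63*√2 ≈ 89.095
n - (14807 + 529)*(-579 + 20905) = 63*√2 - (14807 + 529)*(-579 + 20905) = 63*√2 - 15336*20326 = 63*√2 - 1*311719536 = 63*√2 - 311719536 = -311719536 + 63*√2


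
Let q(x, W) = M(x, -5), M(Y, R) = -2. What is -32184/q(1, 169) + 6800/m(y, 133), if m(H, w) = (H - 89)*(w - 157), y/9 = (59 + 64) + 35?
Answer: 64351058/3999 ≈ 16092.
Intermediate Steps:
q(x, W) = -2
y = 1422 (y = 9*((59 + 64) + 35) = 9*(123 + 35) = 9*158 = 1422)
m(H, w) = (-157 + w)*(-89 + H) (m(H, w) = (-89 + H)*(-157 + w) = (-157 + w)*(-89 + H))
-32184/q(1, 169) + 6800/m(y, 133) = -32184/(-2) + 6800/(13973 - 157*1422 - 89*133 + 1422*133) = -32184*(-½) + 6800/(13973 - 223254 - 11837 + 189126) = 16092 + 6800/(-31992) = 16092 + 6800*(-1/31992) = 16092 - 850/3999 = 64351058/3999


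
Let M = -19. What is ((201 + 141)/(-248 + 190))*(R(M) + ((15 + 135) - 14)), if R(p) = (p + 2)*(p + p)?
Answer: -133722/29 ≈ -4611.1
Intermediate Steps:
R(p) = 2*p*(2 + p) (R(p) = (2 + p)*(2*p) = 2*p*(2 + p))
((201 + 141)/(-248 + 190))*(R(M) + ((15 + 135) - 14)) = ((201 + 141)/(-248 + 190))*(2*(-19)*(2 - 19) + ((15 + 135) - 14)) = (342/(-58))*(2*(-19)*(-17) + (150 - 14)) = (342*(-1/58))*(646 + 136) = -171/29*782 = -133722/29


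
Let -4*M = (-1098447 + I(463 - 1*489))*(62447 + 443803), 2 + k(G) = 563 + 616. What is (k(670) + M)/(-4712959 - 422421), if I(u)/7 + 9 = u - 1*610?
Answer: -69796814651/2567690 ≈ -27183.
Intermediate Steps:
I(u) = -4333 + 7*u (I(u) = -63 + 7*(u - 1*610) = -63 + 7*(u - 610) = -63 + 7*(-610 + u) = -63 + (-4270 + 7*u) = -4333 + 7*u)
k(G) = 1177 (k(G) = -2 + (563 + 616) = -2 + 1179 = 1177)
M = 139593628125 (M = -(-1098447 + (-4333 + 7*(463 - 1*489)))*(62447 + 443803)/4 = -(-1098447 + (-4333 + 7*(463 - 489)))*506250/4 = -(-1098447 + (-4333 + 7*(-26)))*506250/4 = -(-1098447 + (-4333 - 182))*506250/4 = -(-1098447 - 4515)*506250/4 = -(-551481)*506250/2 = -1/4*(-558374512500) = 139593628125)
(k(670) + M)/(-4712959 - 422421) = (1177 + 139593628125)/(-4712959 - 422421) = 139593629302/(-5135380) = 139593629302*(-1/5135380) = -69796814651/2567690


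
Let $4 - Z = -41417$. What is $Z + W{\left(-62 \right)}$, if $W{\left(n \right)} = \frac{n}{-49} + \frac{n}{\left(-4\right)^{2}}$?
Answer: $\frac{16236009}{392} \approx 41418.0$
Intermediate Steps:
$Z = 41421$ ($Z = 4 - -41417 = 4 + 41417 = 41421$)
$W{\left(n \right)} = \frac{33 n}{784}$ ($W{\left(n \right)} = n \left(- \frac{1}{49}\right) + \frac{n}{16} = - \frac{n}{49} + n \frac{1}{16} = - \frac{n}{49} + \frac{n}{16} = \frac{33 n}{784}$)
$Z + W{\left(-62 \right)} = 41421 + \frac{33}{784} \left(-62\right) = 41421 - \frac{1023}{392} = \frac{16236009}{392}$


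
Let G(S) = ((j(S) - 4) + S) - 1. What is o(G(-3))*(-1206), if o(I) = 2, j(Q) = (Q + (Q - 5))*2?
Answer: -2412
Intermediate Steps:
j(Q) = -10 + 4*Q (j(Q) = (Q + (-5 + Q))*2 = (-5 + 2*Q)*2 = -10 + 4*Q)
G(S) = -15 + 5*S (G(S) = (((-10 + 4*S) - 4) + S) - 1 = ((-14 + 4*S) + S) - 1 = (-14 + 5*S) - 1 = -15 + 5*S)
o(G(-3))*(-1206) = 2*(-1206) = -2412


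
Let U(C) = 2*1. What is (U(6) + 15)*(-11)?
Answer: -187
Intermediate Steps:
U(C) = 2
(U(6) + 15)*(-11) = (2 + 15)*(-11) = 17*(-11) = -187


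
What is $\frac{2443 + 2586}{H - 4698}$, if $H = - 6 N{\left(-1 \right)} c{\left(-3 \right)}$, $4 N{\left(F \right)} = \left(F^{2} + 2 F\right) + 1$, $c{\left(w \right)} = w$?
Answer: $- \frac{5029}{4698} \approx -1.0705$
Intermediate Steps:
$N{\left(F \right)} = \frac{1}{4} + \frac{F}{2} + \frac{F^{2}}{4}$ ($N{\left(F \right)} = \frac{\left(F^{2} + 2 F\right) + 1}{4} = \frac{1 + F^{2} + 2 F}{4} = \frac{1}{4} + \frac{F}{2} + \frac{F^{2}}{4}$)
$H = 0$ ($H = - 6 \left(\frac{1}{4} + \frac{1}{2} \left(-1\right) + \frac{\left(-1\right)^{2}}{4}\right) \left(-3\right) = - 6 \left(\frac{1}{4} - \frac{1}{2} + \frac{1}{4} \cdot 1\right) \left(-3\right) = - 6 \left(\frac{1}{4} - \frac{1}{2} + \frac{1}{4}\right) \left(-3\right) = \left(-6\right) 0 \left(-3\right) = 0 \left(-3\right) = 0$)
$\frac{2443 + 2586}{H - 4698} = \frac{2443 + 2586}{0 - 4698} = \frac{5029}{-4698} = 5029 \left(- \frac{1}{4698}\right) = - \frac{5029}{4698}$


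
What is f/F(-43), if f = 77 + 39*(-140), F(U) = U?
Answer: 5383/43 ≈ 125.19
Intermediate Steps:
f = -5383 (f = 77 - 5460 = -5383)
f/F(-43) = -5383/(-43) = -5383*(-1/43) = 5383/43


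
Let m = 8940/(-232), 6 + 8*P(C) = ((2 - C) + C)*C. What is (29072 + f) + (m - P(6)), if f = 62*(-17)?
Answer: 3245531/116 ≈ 27979.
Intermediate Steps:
P(C) = -¾ + C/4 (P(C) = -¾ + (((2 - C) + C)*C)/8 = -¾ + (2*C)/8 = -¾ + C/4)
m = -2235/58 (m = 8940*(-1/232) = -2235/58 ≈ -38.534)
f = -1054
(29072 + f) + (m - P(6)) = (29072 - 1054) + (-2235/58 - (-¾ + (¼)*6)) = 28018 + (-2235/58 - (-¾ + 3/2)) = 28018 + (-2235/58 - 1*¾) = 28018 + (-2235/58 - ¾) = 28018 - 4557/116 = 3245531/116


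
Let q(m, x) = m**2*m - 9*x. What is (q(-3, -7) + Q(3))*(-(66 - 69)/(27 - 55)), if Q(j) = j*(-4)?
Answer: -18/7 ≈ -2.5714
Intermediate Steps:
Q(j) = -4*j
q(m, x) = m**3 - 9*x
(q(-3, -7) + Q(3))*(-(66 - 69)/(27 - 55)) = (((-3)**3 - 9*(-7)) - 4*3)*(-(66 - 69)/(27 - 55)) = ((-27 + 63) - 12)*(-(-3)/(-28)) = (36 - 12)*(-(-3)*(-1)/28) = 24*(-1*3/28) = 24*(-3/28) = -18/7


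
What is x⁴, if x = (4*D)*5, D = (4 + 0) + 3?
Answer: 384160000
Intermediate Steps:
D = 7 (D = 4 + 3 = 7)
x = 140 (x = (4*7)*5 = 28*5 = 140)
x⁴ = 140⁴ = 384160000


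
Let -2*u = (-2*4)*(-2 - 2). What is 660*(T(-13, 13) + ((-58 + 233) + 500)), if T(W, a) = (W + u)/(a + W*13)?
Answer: 5793095/13 ≈ 4.4562e+5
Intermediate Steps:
u = -16 (u = -(-2*4)*(-2 - 2)/2 = -(-4)*(-4) = -½*32 = -16)
T(W, a) = (-16 + W)/(a + 13*W) (T(W, a) = (W - 16)/(a + W*13) = (-16 + W)/(a + 13*W))
660*(T(-13, 13) + ((-58 + 233) + 500)) = 660*((-16 - 13)/(13 + 13*(-13)) + ((-58 + 233) + 500)) = 660*(-29/(13 - 169) + (175 + 500)) = 660*(-29/(-156) + 675) = 660*(-1/156*(-29) + 675) = 660*(29/156 + 675) = 660*(105329/156) = 5793095/13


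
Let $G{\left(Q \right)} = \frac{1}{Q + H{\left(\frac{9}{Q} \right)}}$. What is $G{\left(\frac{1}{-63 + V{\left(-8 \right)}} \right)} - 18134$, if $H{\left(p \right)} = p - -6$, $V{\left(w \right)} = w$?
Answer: $- \frac{815014567}{44944} \approx -18134.0$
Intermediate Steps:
$H{\left(p \right)} = 6 + p$ ($H{\left(p \right)} = p + 6 = 6 + p$)
$G{\left(Q \right)} = \frac{1}{6 + Q + \frac{9}{Q}}$ ($G{\left(Q \right)} = \frac{1}{Q + \left(6 + \frac{9}{Q}\right)} = \frac{1}{6 + Q + \frac{9}{Q}}$)
$G{\left(\frac{1}{-63 + V{\left(-8 \right)}} \right)} - 18134 = \frac{1}{\left(-63 - 8\right) \left(9 + \left(\frac{1}{-63 - 8}\right)^{2} + \frac{6}{-63 - 8}\right)} - 18134 = \frac{1}{\left(-71\right) \left(9 + \left(\frac{1}{-71}\right)^{2} + \frac{6}{-71}\right)} - 18134 = - \frac{1}{71 \left(9 + \left(- \frac{1}{71}\right)^{2} + 6 \left(- \frac{1}{71}\right)\right)} - 18134 = - \frac{1}{71 \left(9 + \frac{1}{5041} - \frac{6}{71}\right)} - 18134 = - \frac{1}{71 \cdot \frac{44944}{5041}} - 18134 = \left(- \frac{1}{71}\right) \frac{5041}{44944} - 18134 = - \frac{71}{44944} - 18134 = - \frac{815014567}{44944}$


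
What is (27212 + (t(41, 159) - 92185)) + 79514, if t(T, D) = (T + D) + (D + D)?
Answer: 15059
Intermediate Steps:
t(T, D) = T + 3*D (t(T, D) = (D + T) + 2*D = T + 3*D)
(27212 + (t(41, 159) - 92185)) + 79514 = (27212 + ((41 + 3*159) - 92185)) + 79514 = (27212 + ((41 + 477) - 92185)) + 79514 = (27212 + (518 - 92185)) + 79514 = (27212 - 91667) + 79514 = -64455 + 79514 = 15059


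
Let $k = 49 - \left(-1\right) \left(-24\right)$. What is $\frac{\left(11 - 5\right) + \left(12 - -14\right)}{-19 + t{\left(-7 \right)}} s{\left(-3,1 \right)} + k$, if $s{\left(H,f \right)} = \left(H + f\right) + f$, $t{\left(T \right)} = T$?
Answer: $\frac{341}{13} \approx 26.231$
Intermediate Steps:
$s{\left(H,f \right)} = H + 2 f$
$k = 25$ ($k = 49 - 24 = 25$)
$\frac{\left(11 - 5\right) + \left(12 - -14\right)}{-19 + t{\left(-7 \right)}} s{\left(-3,1 \right)} + k = \frac{\left(11 - 5\right) + \left(12 - -14\right)}{-19 - 7} \left(-3 + 2 \cdot 1\right) + 25 = \frac{6 + \left(12 + 14\right)}{-26} \left(-3 + 2\right) + 25 = \left(6 + 26\right) \left(- \frac{1}{26}\right) \left(-1\right) + 25 = 32 \left(- \frac{1}{26}\right) \left(-1\right) + 25 = \left(- \frac{16}{13}\right) \left(-1\right) + 25 = \frac{16}{13} + 25 = \frac{341}{13}$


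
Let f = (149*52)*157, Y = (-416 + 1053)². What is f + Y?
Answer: 1622205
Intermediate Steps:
Y = 405769 (Y = 637² = 405769)
f = 1216436 (f = 7748*157 = 1216436)
f + Y = 1216436 + 405769 = 1622205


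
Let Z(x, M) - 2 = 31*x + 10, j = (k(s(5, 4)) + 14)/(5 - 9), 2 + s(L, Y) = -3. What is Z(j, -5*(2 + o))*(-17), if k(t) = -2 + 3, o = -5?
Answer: 7089/4 ≈ 1772.3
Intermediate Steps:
s(L, Y) = -5 (s(L, Y) = -2 - 3 = -5)
k(t) = 1
j = -15/4 (j = (1 + 14)/(5 - 9) = 15/(-4) = 15*(-1/4) = -15/4 ≈ -3.7500)
Z(x, M) = 12 + 31*x (Z(x, M) = 2 + (31*x + 10) = 2 + (10 + 31*x) = 12 + 31*x)
Z(j, -5*(2 + o))*(-17) = (12 + 31*(-15/4))*(-17) = (12 - 465/4)*(-17) = -417/4*(-17) = 7089/4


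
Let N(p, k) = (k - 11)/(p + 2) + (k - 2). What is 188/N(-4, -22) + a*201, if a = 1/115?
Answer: -1609/69 ≈ -23.319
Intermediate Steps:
a = 1/115 ≈ 0.0086956
N(p, k) = -2 + k + (-11 + k)/(2 + p) (N(p, k) = (-11 + k)/(2 + p) + (-2 + k) = -2 + k + (-11 + k)/(2 + p))
188/N(-4, -22) + a*201 = 188/(((-15 - 2*(-4) + 3*(-22) - 22*(-4))/(2 - 4))) + (1/115)*201 = 188/(((-15 + 8 - 66 + 88)/(-2))) + 201/115 = 188/((-1/2*15)) + 201/115 = 188/(-15/2) + 201/115 = 188*(-2/15) + 201/115 = -376/15 + 201/115 = -1609/69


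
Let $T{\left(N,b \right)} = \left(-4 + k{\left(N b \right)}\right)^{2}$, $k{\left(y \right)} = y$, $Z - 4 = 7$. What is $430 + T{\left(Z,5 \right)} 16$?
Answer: $42046$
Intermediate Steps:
$Z = 11$ ($Z = 4 + 7 = 11$)
$T{\left(N,b \right)} = \left(-4 + N b\right)^{2}$
$430 + T{\left(Z,5 \right)} 16 = 430 + \left(-4 + 11 \cdot 5\right)^{2} \cdot 16 = 430 + \left(-4 + 55\right)^{2} \cdot 16 = 430 + 51^{2} \cdot 16 = 430 + 2601 \cdot 16 = 430 + 41616 = 42046$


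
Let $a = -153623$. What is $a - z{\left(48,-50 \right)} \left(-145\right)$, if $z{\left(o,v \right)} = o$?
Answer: $-146663$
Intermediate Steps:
$a - z{\left(48,-50 \right)} \left(-145\right) = -153623 - 48 \left(-145\right) = -153623 - -6960 = -153623 + 6960 = -146663$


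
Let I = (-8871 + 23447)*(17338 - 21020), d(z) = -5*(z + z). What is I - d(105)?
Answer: -53667782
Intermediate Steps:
d(z) = -10*z
I = -53668832 (I = 14576*(-3682) = -53668832)
I - d(105) = -53668832 - (-10)*105 = -53668832 - 1*(-1050) = -53668832 + 1050 = -53667782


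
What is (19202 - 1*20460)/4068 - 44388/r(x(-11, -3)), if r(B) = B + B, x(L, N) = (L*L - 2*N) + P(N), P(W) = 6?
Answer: -45226253/270522 ≈ -167.18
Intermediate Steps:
x(L, N) = 6 + L² - 2*N (x(L, N) = (L*L - 2*N) + 6 = (L² - 2*N) + 6 = 6 + L² - 2*N)
r(B) = 2*B
(19202 - 1*20460)/4068 - 44388/r(x(-11, -3)) = (19202 - 1*20460)/4068 - 44388*1/(2*(6 + (-11)² - 2*(-3))) = (19202 - 20460)*(1/4068) - 44388*1/(2*(6 + 121 + 6)) = -1258*1/4068 - 44388/(2*133) = -629/2034 - 44388/266 = -629/2034 - 44388*1/266 = -629/2034 - 22194/133 = -45226253/270522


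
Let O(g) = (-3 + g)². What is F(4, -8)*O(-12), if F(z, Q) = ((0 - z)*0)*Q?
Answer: 0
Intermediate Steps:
F(z, Q) = 0 (F(z, Q) = (-z*0)*Q = 0*Q = 0)
F(4, -8)*O(-12) = 0*(-3 - 12)² = 0*(-15)² = 0*225 = 0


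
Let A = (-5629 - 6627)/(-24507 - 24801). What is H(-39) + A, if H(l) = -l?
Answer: 483817/12327 ≈ 39.249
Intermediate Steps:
A = 3064/12327 (A = -12256/(-49308) = -12256*(-1/49308) = 3064/12327 ≈ 0.24856)
H(-39) + A = -1*(-39) + 3064/12327 = 39 + 3064/12327 = 483817/12327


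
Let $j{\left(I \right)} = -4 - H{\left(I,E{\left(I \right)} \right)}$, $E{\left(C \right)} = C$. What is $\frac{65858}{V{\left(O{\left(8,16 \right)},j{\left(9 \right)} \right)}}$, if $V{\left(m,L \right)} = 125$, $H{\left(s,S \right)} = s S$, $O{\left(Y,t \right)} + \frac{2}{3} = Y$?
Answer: $\frac{65858}{125} \approx 526.86$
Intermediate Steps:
$O{\left(Y,t \right)} = - \frac{2}{3} + Y$
$H{\left(s,S \right)} = S s$
$j{\left(I \right)} = -4 - I^{2}$ ($j{\left(I \right)} = -4 - I I = -4 - I^{2}$)
$\frac{65858}{V{\left(O{\left(8,16 \right)},j{\left(9 \right)} \right)}} = \frac{65858}{125}$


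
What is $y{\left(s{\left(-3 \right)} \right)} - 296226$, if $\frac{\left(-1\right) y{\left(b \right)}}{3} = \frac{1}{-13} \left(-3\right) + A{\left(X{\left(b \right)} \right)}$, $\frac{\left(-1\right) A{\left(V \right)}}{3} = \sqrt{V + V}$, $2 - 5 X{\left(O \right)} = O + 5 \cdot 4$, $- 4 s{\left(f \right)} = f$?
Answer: $- \frac{3850947}{13} + \frac{9 i \sqrt{30}}{2} \approx -2.9623 \cdot 10^{5} + 24.648 i$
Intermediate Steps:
$s{\left(f \right)} = - \frac{f}{4}$
$X{\left(O \right)} = - \frac{18}{5} - \frac{O}{5}$ ($X{\left(O \right)} = \frac{2}{5} - \frac{O + 5 \cdot 4}{5} = \frac{2}{5} - \frac{O + 20}{5} = \frac{2}{5} - \frac{20 + O}{5} = \frac{2}{5} - \left(4 + \frac{O}{5}\right) = - \frac{18}{5} - \frac{O}{5}$)
$A{\left(V \right)} = - 3 \sqrt{2} \sqrt{V}$ ($A{\left(V \right)} = - 3 \sqrt{V + V} = - 3 \sqrt{2 V} = - 3 \sqrt{2} \sqrt{V}$)
$y{\left(b \right)} = - \frac{9}{13} + 9 \sqrt{2} \sqrt{- \frac{18}{5} - \frac{b}{5}}$ ($y{\left(b \right)} = - 3 \left(\frac{1}{-13} \left(-3\right) - 3 \sqrt{2} \sqrt{- \frac{18}{5} - \frac{b}{5}}\right) = - 3 \left(\left(- \frac{1}{13}\right) \left(-3\right) - 3 \sqrt{2} \sqrt{- \frac{18}{5} - \frac{b}{5}}\right) = - 3 \left(\frac{3}{13} - 3 \sqrt{2} \sqrt{- \frac{18}{5} - \frac{b}{5}}\right) = - \frac{9}{13} + 9 \sqrt{2} \sqrt{- \frac{18}{5} - \frac{b}{5}}$)
$y{\left(s{\left(-3 \right)} \right)} - 296226 = \left(- \frac{9}{13} + \frac{9 \sqrt{-180 - 10 \left(\left(- \frac{1}{4}\right) \left(-3\right)\right)}}{5}\right) - 296226 = \left(- \frac{9}{13} + \frac{9 \sqrt{-180 - \frac{15}{2}}}{5}\right) - 296226 = \left(- \frac{9}{13} + \frac{9 \sqrt{- \frac{375}{2}}}{5}\right) - 296226 = \left(- \frac{9}{13} + \frac{9 \frac{5 i \sqrt{30}}{2}}{5}\right) - 296226 = \left(- \frac{9}{13} + \frac{9 i \sqrt{30}}{2}\right) - 296226 = - \frac{3850947}{13} + \frac{9 i \sqrt{30}}{2}$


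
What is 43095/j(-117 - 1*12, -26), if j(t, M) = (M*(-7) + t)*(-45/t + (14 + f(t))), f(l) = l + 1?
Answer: -617695/86337 ≈ -7.1545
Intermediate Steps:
f(l) = 1 + l
j(t, M) = (t - 7*M)*(15 + t - 45/t) (j(t, M) = (M*(-7) + t)*(-45/t + (14 + (1 + t))) = (-7*M + t)*(-45/t + (15 + t)) = (t - 7*M)*(15 + t - 45/t))
43095/j(-117 - 1*12, -26) = 43095/(-45 + (-117 - 1*12)**2 - 105*(-26) + 15*(-117 - 1*12) - 7*(-26)*(-117 - 1*12) + 315*(-26)/(-117 - 1*12)) = 43095/(-45 + (-117 - 12)**2 + 2730 + 15*(-117 - 12) - 7*(-26)*(-117 - 12) + 315*(-26)/(-117 - 12)) = 43095/(-45 + (-129)**2 + 2730 + 15*(-129) - 7*(-26)*(-129) + 315*(-26)/(-129)) = 43095/(-45 + 16641 + 2730 - 1935 - 23478 + 315*(-26)*(-1/129)) = 43095/(-45 + 16641 + 2730 - 1935 - 23478 + 2730/43) = 43095/(-259011/43) = 43095*(-43/259011) = -617695/86337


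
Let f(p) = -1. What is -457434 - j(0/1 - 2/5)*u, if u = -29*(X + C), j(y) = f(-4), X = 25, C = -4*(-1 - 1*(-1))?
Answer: -458159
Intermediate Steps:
C = 0 (C = -4*(-1 + 1) = -4*0 = 0)
j(y) = -1
u = -725 (u = -29*(25 + 0) = -29*25 = -725)
-457434 - j(0/1 - 2/5)*u = -457434 - (-1)*(-725) = -457434 - 1*725 = -457434 - 725 = -458159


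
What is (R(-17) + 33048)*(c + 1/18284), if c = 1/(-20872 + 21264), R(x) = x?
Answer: 22031677/255976 ≈ 86.069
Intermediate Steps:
c = 1/392 ≈ 0.0025510
(R(-17) + 33048)*(c + 1/18284) = (-17 + 33048)*(1/392 + 1/18284) = 33031*(1/392 + 1/18284) = 33031*(667/255976) = 22031677/255976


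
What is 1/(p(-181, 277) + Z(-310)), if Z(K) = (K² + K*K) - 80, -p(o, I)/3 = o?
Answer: 1/192663 ≈ 5.1904e-6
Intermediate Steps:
p(o, I) = -3*o
Z(K) = -80 + 2*K² (Z(K) = (K² + K²) - 80 = 2*K² - 80 = -80 + 2*K²)
1/(p(-181, 277) + Z(-310)) = 1/(-3*(-181) + (-80 + 2*(-310)²)) = 1/(543 + (-80 + 2*96100)) = 1/(543 + (-80 + 192200)) = 1/(543 + 192120) = 1/192663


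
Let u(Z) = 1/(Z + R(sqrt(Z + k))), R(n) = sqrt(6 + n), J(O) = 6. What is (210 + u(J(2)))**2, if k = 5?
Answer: (1261 + 210*sqrt(6 + sqrt(11)))**2/(6 + sqrt(6 + sqrt(11)))**2 ≈ 44146.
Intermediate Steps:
u(Z) = 1/(Z + sqrt(6 + sqrt(5 + Z))) (u(Z) = 1/(Z + sqrt(6 + sqrt(Z + 5))) = 1/(Z + sqrt(6 + sqrt(5 + Z))))
(210 + u(J(2)))**2 = (210 + 1/(6 + sqrt(6 + sqrt(5 + 6))))**2 = (210 + 1/(6 + sqrt(6 + sqrt(11))))**2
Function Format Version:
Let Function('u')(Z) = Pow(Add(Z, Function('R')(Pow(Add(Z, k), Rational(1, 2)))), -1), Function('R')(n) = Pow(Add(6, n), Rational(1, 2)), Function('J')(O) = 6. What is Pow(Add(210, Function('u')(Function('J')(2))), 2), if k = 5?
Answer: Mul(Pow(Add(6, Pow(Add(6, Pow(11, Rational(1, 2))), Rational(1, 2))), -2), Pow(Add(1261, Mul(210, Pow(Add(6, Pow(11, Rational(1, 2))), Rational(1, 2)))), 2)) ≈ 44146.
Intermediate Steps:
Function('u')(Z) = Pow(Add(Z, Pow(Add(6, Pow(Add(5, Z), Rational(1, 2))), Rational(1, 2))), -1) (Function('u')(Z) = Pow(Add(Z, Pow(Add(6, Pow(Add(Z, 5), Rational(1, 2))), Rational(1, 2))), -1) = Pow(Add(Z, Pow(Add(6, Pow(Add(5, Z), Rational(1, 2))), Rational(1, 2))), -1))
Pow(Add(210, Function('u')(Function('J')(2))), 2) = Pow(Add(210, Pow(Add(6, Pow(Add(6, Pow(Add(5, 6), Rational(1, 2))), Rational(1, 2))), -1)), 2) = Pow(Add(210, Pow(Add(6, Pow(Add(6, Pow(11, Rational(1, 2))), Rational(1, 2))), -1)), 2)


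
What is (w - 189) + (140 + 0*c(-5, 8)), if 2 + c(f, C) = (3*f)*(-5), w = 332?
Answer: 283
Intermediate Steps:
c(f, C) = -2 - 15*f (c(f, C) = -2 + (3*f)*(-5) = -2 - 15*f)
(w - 189) + (140 + 0*c(-5, 8)) = (332 - 189) + (140 + 0*(-2 - 15*(-5))) = 143 + (140 + 0*(-2 + 75)) = 143 + (140 + 0*73) = 143 + (140 + 0) = 143 + 140 = 283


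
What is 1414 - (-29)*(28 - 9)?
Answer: 1965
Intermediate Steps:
1414 - (-29)*(28 - 9) = 1414 - (-29)*19 = 1414 - 1*(-551) = 1414 + 551 = 1965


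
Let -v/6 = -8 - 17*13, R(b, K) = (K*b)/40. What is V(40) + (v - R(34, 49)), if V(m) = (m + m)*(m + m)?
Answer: 154647/20 ≈ 7732.4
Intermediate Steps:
R(b, K) = K*b/40 (R(b, K) = (K*b)*(1/40) = K*b/40)
v = 1374 (v = -6*(-8 - 17*13) = -6*(-8 - 221) = -6*(-229) = 1374)
V(m) = 4*m² (V(m) = (2*m)*(2*m) = 4*m²)
V(40) + (v - R(34, 49)) = 4*40² + (1374 - 49*34/40) = 4*1600 + (1374 - 1*833/20) = 6400 + (1374 - 833/20) = 6400 + 26647/20 = 154647/20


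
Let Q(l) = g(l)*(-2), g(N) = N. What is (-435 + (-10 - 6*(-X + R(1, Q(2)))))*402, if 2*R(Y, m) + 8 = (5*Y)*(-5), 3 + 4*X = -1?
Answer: -141504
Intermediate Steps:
X = -1 (X = -¾ + (¼)*(-1) = -¾ - ¼ = -1)
Q(l) = -2*l (Q(l) = l*(-2) = -2*l)
R(Y, m) = -4 - 25*Y/2 (R(Y, m) = -4 + ((5*Y)*(-5))/2 = -4 + (-25*Y)/2 = -4 - 25*Y/2)
(-435 + (-10 - 6*(-X + R(1, Q(2)))))*402 = (-435 + (-10 - 6*(-1*(-1) + (-4 - 25/2*1))))*402 = (-435 + (-10 - 6*(1 + (-4 - 25/2))))*402 = (-435 + (-10 - 6*(1 - 33/2)))*402 = (-435 + (-10 - 6*(-31/2)))*402 = (-435 + (-10 + 93))*402 = (-435 + 83)*402 = -352*402 = -141504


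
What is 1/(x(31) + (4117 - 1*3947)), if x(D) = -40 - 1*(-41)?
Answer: 1/171 ≈ 0.0058480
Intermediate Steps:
x(D) = 1 (x(D) = -40 + 41 = 1)
1/(x(31) + (4117 - 1*3947)) = 1/(1 + (4117 - 1*3947)) = 1/(1 + (4117 - 3947)) = 1/(1 + 170) = 1/171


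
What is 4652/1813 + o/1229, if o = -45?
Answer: 5635723/2228177 ≈ 2.5293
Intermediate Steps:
4652/1813 + o/1229 = 4652/1813 - 45/1229 = 5635723/2228177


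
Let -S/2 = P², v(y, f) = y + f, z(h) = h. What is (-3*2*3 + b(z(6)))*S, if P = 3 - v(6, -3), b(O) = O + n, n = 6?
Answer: 0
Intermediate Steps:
v(y, f) = f + y
b(O) = 6 + O (b(O) = O + 6 = 6 + O)
P = 0 (P = 3 - (-3 + 6) = 3 - 1*3 = 3 - 3 = 0)
S = 0 (S = -2*0² = -2*0 = 0)
(-3*2*3 + b(z(6)))*S = (-3*2*3 + (6 + 6))*0 = (-6*3 + 12)*0 = (-18 + 12)*0 = -6*0 = 0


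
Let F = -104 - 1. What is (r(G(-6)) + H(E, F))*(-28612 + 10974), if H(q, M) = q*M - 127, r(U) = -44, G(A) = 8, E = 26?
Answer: 51167838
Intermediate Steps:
F = -105
H(q, M) = -127 + M*q (H(q, M) = M*q - 127 = -127 + M*q)
(r(G(-6)) + H(E, F))*(-28612 + 10974) = (-44 + (-127 - 105*26))*(-28612 + 10974) = (-44 + (-127 - 2730))*(-17638) = (-44 - 2857)*(-17638) = -2901*(-17638) = 51167838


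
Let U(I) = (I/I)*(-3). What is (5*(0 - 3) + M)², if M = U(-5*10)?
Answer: 324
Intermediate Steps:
U(I) = -3 (U(I) = 1*(-3) = -3)
M = -3
(5*(0 - 3) + M)² = (5*(0 - 3) - 3)² = (5*(-3) - 3)² = (-15 - 3)² = (-18)² = 324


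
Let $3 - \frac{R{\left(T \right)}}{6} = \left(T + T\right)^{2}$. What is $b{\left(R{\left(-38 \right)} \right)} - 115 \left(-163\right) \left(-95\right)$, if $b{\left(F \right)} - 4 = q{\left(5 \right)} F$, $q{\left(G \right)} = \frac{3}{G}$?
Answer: $- \frac{9007769}{5} \approx -1.8016 \cdot 10^{6}$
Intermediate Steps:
$R{\left(T \right)} = 18 - 24 T^{2}$ ($R{\left(T \right)} = 18 - 6 \left(T + T\right)^{2} = 18 - 6 \left(2 T\right)^{2} = 18 - 6 \cdot 4 T^{2} = 18 - 24 T^{2}$)
$b{\left(F \right)} = 4 + \frac{3 F}{5}$ ($b{\left(F \right)} = 4 + \frac{3}{5} F = 4 + 3 \cdot \frac{1}{5} F = 4 + \frac{3 F}{5}$)
$b{\left(R{\left(-38 \right)} \right)} - 115 \left(-163\right) \left(-95\right) = \left(4 + \frac{3 \left(18 - 24 \left(-38\right)^{2}\right)}{5}\right) - 115 \left(-163\right) \left(-95\right) = \left(4 + \frac{3 \left(18 - 34656\right)}{5}\right) - \left(-18745\right) \left(-95\right) = \left(4 + \frac{3 \left(18 - 34656\right)}{5}\right) - 1780775 = \left(4 + \frac{3}{5} \left(-34638\right)\right) - 1780775 = \left(4 - \frac{103914}{5}\right) - 1780775 = - \frac{103894}{5} - 1780775 = - \frac{9007769}{5}$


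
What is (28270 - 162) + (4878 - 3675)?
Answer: 29311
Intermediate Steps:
(28270 - 162) + (4878 - 3675) = 28108 + 1203 = 29311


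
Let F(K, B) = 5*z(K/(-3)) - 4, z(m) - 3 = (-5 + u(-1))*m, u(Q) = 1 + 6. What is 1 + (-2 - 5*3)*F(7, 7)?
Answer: 632/3 ≈ 210.67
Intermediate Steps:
u(Q) = 7
z(m) = 3 + 2*m (z(m) = 3 + (-5 + 7)*m = 3 + 2*m)
F(K, B) = 11 - 10*K/3 (F(K, B) = 5*(3 + 2*(K/(-3))) - 4 = 5*(3 + 2*(K*(-⅓))) - 4 = 5*(3 + 2*(-K/3)) - 4 = 5*(3 - 2*K/3) - 4 = (15 - 10*K/3) - 4 = 11 - 10*K/3)
1 + (-2 - 5*3)*F(7, 7) = 1 + (-2 - 5*3)*(11 - 10/3*7) = 1 + (-2 - 15)*(11 - 70/3) = 1 - 17*(-37/3) = 1 + 629/3 = 632/3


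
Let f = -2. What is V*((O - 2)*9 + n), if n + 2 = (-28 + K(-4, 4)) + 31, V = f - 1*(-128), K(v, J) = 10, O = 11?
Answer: 11592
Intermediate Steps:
V = 126 (V = -2 - 1*(-128) = -2 + 128 = 126)
n = 11 (n = -2 + ((-28 + 10) + 31) = -2 + (-18 + 31) = -2 + 13 = 11)
V*((O - 2)*9 + n) = 126*((11 - 2)*9 + 11) = 126*(9*9 + 11) = 126*(81 + 11) = 126*92 = 11592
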